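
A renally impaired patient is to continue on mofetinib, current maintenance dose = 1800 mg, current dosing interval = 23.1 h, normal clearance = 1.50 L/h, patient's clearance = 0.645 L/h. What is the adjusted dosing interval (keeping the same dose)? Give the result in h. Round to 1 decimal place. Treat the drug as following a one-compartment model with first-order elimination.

To keep the same average steady-state level, dosing rate must scale with clearance.
CL ratio = 0.645 / 1.50 = 0.4300
New interval (same dose) = 23.1 / 0.4300 = 53.72 h

53.7 h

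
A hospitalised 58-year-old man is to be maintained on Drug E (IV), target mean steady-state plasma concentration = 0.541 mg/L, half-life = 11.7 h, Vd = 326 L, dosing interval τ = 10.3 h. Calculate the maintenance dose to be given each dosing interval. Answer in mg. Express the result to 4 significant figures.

107.6 mg

k = ln2 / t½ = 0.693147 / 11.7 = 0.05924 h⁻¹
CL = k × Vd = 0.05924 × 326 = 19.31 L/h
At steady state, Dose/τ = Css × CL.
Dose = Css × CL × τ = 0.541 × 19.31 × 10.3 = 107.6 mg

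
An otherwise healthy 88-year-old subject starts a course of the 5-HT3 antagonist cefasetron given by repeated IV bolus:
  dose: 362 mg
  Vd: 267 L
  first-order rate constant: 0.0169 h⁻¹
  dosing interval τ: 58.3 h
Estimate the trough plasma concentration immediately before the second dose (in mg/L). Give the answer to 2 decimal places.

0.51 mg/L

C₀ per dose = Dose / Vd = 362 / 267 = 1.356 mg/L
Fraction remaining after one interval: r = e^(−kτ) = e^(−0.01690 × 58.3) = 0.3733
Before dose 2, 1 dose has been given (aged 1τ).
C_trough = C₀ × r = 1.356 × 0.3733 = 0.5062 mg/L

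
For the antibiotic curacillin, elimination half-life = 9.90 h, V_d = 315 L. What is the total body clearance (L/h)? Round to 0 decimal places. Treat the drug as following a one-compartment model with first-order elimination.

22 L/h

k = ln2 / t½ = 0.693147 / 9.90 = 0.07001 h⁻¹
CL = k × Vd = 0.07001 × 315 = 22.05 L/h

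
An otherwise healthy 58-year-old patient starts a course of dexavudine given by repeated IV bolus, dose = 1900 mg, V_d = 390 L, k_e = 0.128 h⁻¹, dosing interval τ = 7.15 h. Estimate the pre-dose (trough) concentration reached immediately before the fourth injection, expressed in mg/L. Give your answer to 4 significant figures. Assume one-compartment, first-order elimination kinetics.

C₀ per dose = Dose / Vd = 1900 / 390 = 4.872 mg/L
Fraction remaining after one interval: r = e^(−kτ) = e^(−0.1280 × 7.15) = 0.4004
Before dose 4, 3 doses have been given (aged 1τ, 2τ, 3τ).
C_trough = C₀ × (r + r² + … + r^3) = C₀ × r(1−r^3)/(1−r)
        = 4.872 × 0.4004 × (1 − 0.06419) / (1 − 0.4004) = 3.045 mg/L

3.045 mg/L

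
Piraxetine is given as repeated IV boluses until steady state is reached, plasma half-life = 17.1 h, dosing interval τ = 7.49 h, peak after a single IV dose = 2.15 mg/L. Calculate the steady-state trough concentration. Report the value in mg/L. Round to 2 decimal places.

k = ln2 / t½ = 0.693147 / 17.1 = 0.04053 h⁻¹
e^(−kτ) = e^(−0.04053 × 7.49) = 0.7382
Accumulation ratio R = 1 / (1 − e^(−kτ)) = 1 / (1 − 0.7382) = 3.820
Steady-state trough = C₀ × R × e^(−kτ) = 2.15 × 3.820 × 0.7382 = 6.063 mg/L

6.06 mg/L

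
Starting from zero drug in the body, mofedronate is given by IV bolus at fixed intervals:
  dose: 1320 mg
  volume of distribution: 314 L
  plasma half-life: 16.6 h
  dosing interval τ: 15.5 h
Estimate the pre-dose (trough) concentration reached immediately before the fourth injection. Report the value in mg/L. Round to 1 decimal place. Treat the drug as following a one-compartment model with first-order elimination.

C₀ per dose = Dose / Vd = 1320 / 314 = 4.204 mg/L
k = ln2 / t½ = 0.693147 / 16.6 = 0.04176 h⁻¹
Fraction remaining after one interval: r = e^(−kτ) = e^(−0.04176 × 15.5) = 0.5235
Before dose 4, 3 doses have been given (aged 1τ, 2τ, 3τ).
C_trough = C₀ × (r + r² + … + r^3) = C₀ × r(1−r^3)/(1−r)
        = 4.204 × 0.5235 × (1 − 0.1435) / (1 − 0.5235) = 3.956 mg/L

4.0 mg/L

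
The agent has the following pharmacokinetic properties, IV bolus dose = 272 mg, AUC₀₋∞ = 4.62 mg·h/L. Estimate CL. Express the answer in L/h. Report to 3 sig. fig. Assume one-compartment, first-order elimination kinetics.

58.9 L/h

CL = Dose / AUC = 272 / 4.62 = 58.87 L/h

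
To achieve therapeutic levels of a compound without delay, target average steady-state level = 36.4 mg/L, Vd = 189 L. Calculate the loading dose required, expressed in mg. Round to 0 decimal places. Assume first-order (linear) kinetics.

6880 mg

LD = Css × Vd = 36.4 × 189 = 6880 mg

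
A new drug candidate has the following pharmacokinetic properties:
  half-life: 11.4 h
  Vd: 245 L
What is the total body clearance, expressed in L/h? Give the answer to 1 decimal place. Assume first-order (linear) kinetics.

k = ln2 / t½ = 0.693147 / 11.4 = 0.06080 h⁻¹
CL = k × Vd = 0.06080 × 245 = 14.90 L/h

14.9 L/h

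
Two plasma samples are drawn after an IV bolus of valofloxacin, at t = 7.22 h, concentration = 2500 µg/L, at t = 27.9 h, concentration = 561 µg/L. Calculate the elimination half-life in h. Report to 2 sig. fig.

k = ln(C₁/C₂) / (t₂ − t₁) = ln(2500/561) / (27.9 − 7.22)
  = 1.494 / 20.68 = 0.07224 h⁻¹
t½ = ln2 / k = 0.693147 / 0.07224 = 9.595 h

9.6 h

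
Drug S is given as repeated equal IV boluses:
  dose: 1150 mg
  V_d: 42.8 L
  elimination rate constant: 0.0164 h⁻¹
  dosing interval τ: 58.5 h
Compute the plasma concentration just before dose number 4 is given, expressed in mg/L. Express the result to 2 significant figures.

C₀ per dose = Dose / Vd = 1150 / 42.8 = 26.87 mg/L
Fraction remaining after one interval: r = e^(−kτ) = e^(−0.01640 × 58.5) = 0.3831
Before dose 4, 3 doses have been given (aged 1τ, 2τ, 3τ).
C_trough = C₀ × (r + r² + … + r^3) = C₀ × r(1−r^3)/(1−r)
        = 26.87 × 0.3831 × (1 − 0.05623) / (1 − 0.3831) = 15.75 mg/L

16 mg/L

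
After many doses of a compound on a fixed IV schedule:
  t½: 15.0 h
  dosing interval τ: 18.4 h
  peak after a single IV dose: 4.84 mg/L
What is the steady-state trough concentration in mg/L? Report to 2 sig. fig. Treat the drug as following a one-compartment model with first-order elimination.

k = ln2 / t½ = 0.693147 / 15.0 = 0.04621 h⁻¹
e^(−kτ) = e^(−0.04621 × 18.4) = 0.4273
Accumulation ratio R = 1 / (1 − e^(−kτ)) = 1 / (1 − 0.4273) = 1.746
Steady-state trough = C₀ × R × e^(−kτ) = 4.84 × 1.746 × 0.4273 = 3.611 mg/L

3.6 mg/L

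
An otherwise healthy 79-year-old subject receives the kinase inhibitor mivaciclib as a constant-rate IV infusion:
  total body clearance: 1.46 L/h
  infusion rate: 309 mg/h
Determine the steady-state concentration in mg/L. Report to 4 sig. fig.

211.6 mg/L

At steady state Css = R₀ / CL = 309 / 1.460 = 211.6 mg/L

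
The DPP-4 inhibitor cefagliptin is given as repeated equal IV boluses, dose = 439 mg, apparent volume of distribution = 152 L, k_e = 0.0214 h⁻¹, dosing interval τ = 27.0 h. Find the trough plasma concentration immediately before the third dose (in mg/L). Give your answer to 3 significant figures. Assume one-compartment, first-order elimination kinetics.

2.53 mg/L

C₀ per dose = Dose / Vd = 439 / 152 = 2.888 mg/L
Fraction remaining after one interval: r = e^(−kτ) = e^(−0.02140 × 27.0) = 0.5611
Before dose 3, 2 doses have been given (aged 1τ, 2τ).
C_trough = C₀ × (r + r²) = 2.888 × (0.5611 + 0.3148) = 2.530 mg/L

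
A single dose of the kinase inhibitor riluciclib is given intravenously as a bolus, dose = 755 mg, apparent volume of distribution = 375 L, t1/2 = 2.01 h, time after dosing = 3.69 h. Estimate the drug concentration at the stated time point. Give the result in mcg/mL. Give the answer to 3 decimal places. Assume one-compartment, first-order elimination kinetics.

C₀ = Dose / Vd = 755.0 / 375 = 2.013 mg/L
k = ln2 / t½ = 0.693147 / 2.01 = 0.3448 h⁻¹
C = C₀ · e^(−k·t) = 2.013 × e^(−0.3448 × 3.69)
  = 2.013 × 0.2802 = 0.5640 mg/L
(0.5640 mg/L = 0.5640 mcg/mL)

0.564 mcg/mL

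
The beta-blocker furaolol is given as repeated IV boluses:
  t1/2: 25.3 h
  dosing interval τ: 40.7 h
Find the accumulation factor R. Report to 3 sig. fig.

k = ln2 / t½ = 0.693147 / 25.3 = 0.02740 h⁻¹
e^(−kτ) = e^(−0.02740 × 40.7) = 0.3279
Accumulation ratio R = 1 / (1 − e^(−kτ)) = 1 / (1 − 0.3279) = 1.488

1.49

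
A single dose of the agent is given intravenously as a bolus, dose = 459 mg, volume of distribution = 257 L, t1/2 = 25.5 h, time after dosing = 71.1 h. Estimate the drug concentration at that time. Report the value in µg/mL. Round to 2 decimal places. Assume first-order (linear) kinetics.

0.26 µg/mL

C₀ = Dose / Vd = 459.0 / 257 = 1.786 mg/L
k = ln2 / t½ = 0.693147 / 25.5 = 0.02718 h⁻¹
C = C₀ · e^(−k·t) = 1.786 × e^(−0.02718 × 71.1)
  = 1.786 × 0.1448 = 0.2586 mg/L
(0.2586 mg/L = 0.2586 µg/mL)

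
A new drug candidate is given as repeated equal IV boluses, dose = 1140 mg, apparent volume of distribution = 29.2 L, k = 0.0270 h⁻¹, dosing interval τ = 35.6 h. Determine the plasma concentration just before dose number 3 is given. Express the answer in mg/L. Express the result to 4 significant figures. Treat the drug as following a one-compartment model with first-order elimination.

C₀ per dose = Dose / Vd = 1140 / 29.2 = 39.04 mg/L
Fraction remaining after one interval: r = e^(−kτ) = e^(−0.02700 × 35.6) = 0.3824
Before dose 3, 2 doses have been given (aged 1τ, 2τ).
C_trough = C₀ × (r + r²) = 39.04 × (0.3824 + 0.1462) = 20.64 mg/L

20.64 mg/L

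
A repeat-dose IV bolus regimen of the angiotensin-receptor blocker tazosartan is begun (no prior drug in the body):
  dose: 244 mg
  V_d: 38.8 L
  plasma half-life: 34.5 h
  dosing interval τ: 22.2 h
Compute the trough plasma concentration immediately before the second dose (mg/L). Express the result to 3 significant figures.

C₀ per dose = Dose / Vd = 244 / 38.8 = 6.289 mg/L
k = ln2 / t½ = 0.693147 / 34.5 = 0.02009 h⁻¹
Fraction remaining after one interval: r = e^(−kτ) = e^(−0.02009 × 22.2) = 0.6402
Before dose 2, 1 dose has been given (aged 1τ).
C_trough = C₀ × r = 6.289 × 0.6402 = 4.026 mg/L

4.03 mg/L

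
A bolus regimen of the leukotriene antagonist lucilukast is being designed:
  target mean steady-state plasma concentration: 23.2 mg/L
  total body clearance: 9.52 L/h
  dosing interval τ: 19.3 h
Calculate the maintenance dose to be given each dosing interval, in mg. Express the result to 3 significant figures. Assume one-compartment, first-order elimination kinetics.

4260 mg

At steady state, Dose/τ = Css × CL.
Dose = Css × CL × τ = 23.2 × 9.520 × 19.3 = 4263 mg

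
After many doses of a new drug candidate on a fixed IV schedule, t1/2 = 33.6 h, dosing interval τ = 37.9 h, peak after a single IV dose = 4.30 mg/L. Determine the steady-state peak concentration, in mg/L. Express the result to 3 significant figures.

7.93 mg/L

k = ln2 / t½ = 0.693147 / 33.6 = 0.02063 h⁻¹
e^(−kτ) = e^(−0.02063 × 37.9) = 0.4575
Accumulation ratio R = 1 / (1 − e^(−kτ)) = 1 / (1 − 0.4575) = 1.843
Steady-state peak = C₀ × R = 4.30 × 1.843 = 7.925 mg/L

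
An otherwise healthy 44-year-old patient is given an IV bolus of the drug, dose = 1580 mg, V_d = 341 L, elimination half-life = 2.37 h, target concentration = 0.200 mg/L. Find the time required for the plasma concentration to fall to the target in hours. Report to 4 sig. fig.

C₀ = Dose / Vd = 1580 / 341 = 4.633 mg/L
k = ln2 / t½ = 0.693147 / 2.37 = 0.2925 h⁻¹
t = ln(C₀ / C) / k = ln(4.633 / 0.200) / 0.2925
  = ln(23.17) / 0.2925 = 3.143 / 0.2925 = 10.75 h

10.75 h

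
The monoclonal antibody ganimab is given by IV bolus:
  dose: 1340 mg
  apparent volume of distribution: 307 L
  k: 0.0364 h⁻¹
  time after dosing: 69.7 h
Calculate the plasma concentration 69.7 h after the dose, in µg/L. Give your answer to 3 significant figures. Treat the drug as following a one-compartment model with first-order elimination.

C₀ = Dose / Vd = 1340 / 307 = 4.365 mg/L
C = C₀ · e^(−k·t) = 4.365 × e^(−0.03640 × 69.7)
  = 4.365 × 0.07910 = 0.3453 mg/L
Convert: 0.3453 mg/L × 1000 = 345.3 µg/L

345 µg/L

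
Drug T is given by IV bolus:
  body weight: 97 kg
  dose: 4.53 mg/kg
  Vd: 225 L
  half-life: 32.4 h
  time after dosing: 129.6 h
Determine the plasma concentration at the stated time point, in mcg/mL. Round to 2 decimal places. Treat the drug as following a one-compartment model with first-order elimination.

0.12 mcg/mL

Total dose = 4.53 × 97 = 439.4 mg
C₀ = Dose / Vd = 439.4 / 225 = 1.953 mg/L
k = ln2 / t½ = 0.693147 / 32.4 = 0.02139 h⁻¹
t / t½ = 129.6 / 32.4 = 4 half-lives
C = C₀ × (1/2)^4 = 1.953 × 0.06250 = 0.1221 mg/L
(0.1221 mg/L = 0.1221 mcg/mL)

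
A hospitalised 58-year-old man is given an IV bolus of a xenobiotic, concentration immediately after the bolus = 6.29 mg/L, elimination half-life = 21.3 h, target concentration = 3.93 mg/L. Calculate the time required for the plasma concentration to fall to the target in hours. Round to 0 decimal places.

14 h

k = ln2 / t½ = 0.693147 / 21.3 = 0.03254 h⁻¹
t = ln(C₀ / C) / k = ln(6.290 / 3.93) / 0.03254
  = ln(1.601) / 0.03254 = 0.4706 / 0.03254 = 14.46 h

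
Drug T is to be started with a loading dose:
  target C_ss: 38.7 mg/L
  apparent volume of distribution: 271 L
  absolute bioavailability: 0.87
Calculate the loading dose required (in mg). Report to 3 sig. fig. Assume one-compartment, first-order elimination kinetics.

12100 mg

LD = Css × Vd / F = 38.7 × 271 / 0.87 = 12050 mg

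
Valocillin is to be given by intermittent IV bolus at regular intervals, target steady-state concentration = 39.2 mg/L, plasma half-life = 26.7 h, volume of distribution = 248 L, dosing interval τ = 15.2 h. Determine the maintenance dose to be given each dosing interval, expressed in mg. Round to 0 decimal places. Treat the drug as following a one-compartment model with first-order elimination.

k = ln2 / t½ = 0.693147 / 26.7 = 0.02596 h⁻¹
CL = k × Vd = 0.02596 × 248 = 6.438 L/h
At steady state, Dose/τ = Css × CL.
Dose = Css × CL × τ = 39.2 × 6.438 × 15.2 = 3836 mg

3836 mg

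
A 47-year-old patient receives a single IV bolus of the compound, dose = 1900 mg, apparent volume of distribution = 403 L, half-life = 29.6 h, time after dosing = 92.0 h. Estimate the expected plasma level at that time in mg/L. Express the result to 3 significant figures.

C₀ = Dose / Vd = 1900 / 403 = 4.715 mg/L
k = ln2 / t½ = 0.693147 / 29.6 = 0.02342 h⁻¹
C = C₀ · e^(−k·t) = 4.715 × e^(−0.02342 × 92.0)
  = 4.715 × 0.1159 = 0.5465 mg/L

0.547 mg/L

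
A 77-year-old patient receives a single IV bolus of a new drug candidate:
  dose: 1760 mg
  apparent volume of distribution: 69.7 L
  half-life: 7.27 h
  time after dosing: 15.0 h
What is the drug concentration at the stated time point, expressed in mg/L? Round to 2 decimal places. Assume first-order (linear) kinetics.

C₀ = Dose / Vd = 1760 / 69.7 = 25.25 mg/L
k = ln2 / t½ = 0.693147 / 7.27 = 0.09534 h⁻¹
C = C₀ · e^(−k·t) = 25.25 × e^(−0.09534 × 15.0)
  = 25.25 × 0.2393 = 6.042 mg/L

6.04 mg/L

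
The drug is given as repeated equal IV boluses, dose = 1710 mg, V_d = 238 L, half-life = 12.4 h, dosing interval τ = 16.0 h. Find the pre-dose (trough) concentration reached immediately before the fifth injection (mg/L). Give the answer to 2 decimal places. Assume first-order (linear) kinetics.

C₀ per dose = Dose / Vd = 1710 / 238 = 7.185 mg/L
k = ln2 / t½ = 0.693147 / 12.4 = 0.05590 h⁻¹
Fraction remaining after one interval: r = e^(−kτ) = e^(−0.05590 × 16.0) = 0.4089
Before dose 5, 4 doses have been given (aged 1τ, 2τ, 3τ, 4τ).
C_trough = C₀ × (r + r² + … + r^4) = C₀ × r(1−r^4)/(1−r)
        = 7.185 × 0.4089 × (1 − 0.02796) / (1 − 0.4089) = 4.831 mg/L

4.83 mg/L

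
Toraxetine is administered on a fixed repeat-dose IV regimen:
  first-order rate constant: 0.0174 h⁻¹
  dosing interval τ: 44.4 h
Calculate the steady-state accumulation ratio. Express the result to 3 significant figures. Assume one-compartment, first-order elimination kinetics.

1.86

e^(−kτ) = e^(−0.01740 × 44.4) = 0.4618
Accumulation ratio R = 1 / (1 − e^(−kτ)) = 1 / (1 − 0.4618) = 1.858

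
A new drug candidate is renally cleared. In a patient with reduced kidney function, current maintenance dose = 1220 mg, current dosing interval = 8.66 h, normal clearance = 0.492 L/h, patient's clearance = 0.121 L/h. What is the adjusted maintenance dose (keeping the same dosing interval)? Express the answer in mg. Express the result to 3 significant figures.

300 mg

To keep the same average steady-state level, dosing rate must scale with clearance.
CL ratio = 0.121 / 0.492 = 0.2459
New dose (same interval) = 1220 × 0.2459 = 300.0 mg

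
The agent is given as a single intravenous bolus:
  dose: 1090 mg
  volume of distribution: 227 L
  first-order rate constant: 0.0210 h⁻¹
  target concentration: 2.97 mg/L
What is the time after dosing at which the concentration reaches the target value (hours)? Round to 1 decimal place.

C₀ = Dose / Vd = 1090 / 227 = 4.802 mg/L
t = ln(C₀ / C) / k = ln(4.802 / 2.97) / 0.02100
  = ln(1.617) / 0.02100 = 0.4806 / 0.02100 = 22.89 h

22.9 h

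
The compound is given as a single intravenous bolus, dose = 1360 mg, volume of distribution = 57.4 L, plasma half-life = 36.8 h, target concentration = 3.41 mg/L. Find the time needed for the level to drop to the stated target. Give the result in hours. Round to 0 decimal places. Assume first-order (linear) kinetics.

C₀ = Dose / Vd = 1360 / 57.4 = 23.69 mg/L
k = ln2 / t½ = 0.693147 / 36.8 = 0.01884 h⁻¹
t = ln(C₀ / C) / k = ln(23.69 / 3.41) / 0.01884
  = ln(6.947) / 0.01884 = 1.938 / 0.01884 = 102.9 h

103 h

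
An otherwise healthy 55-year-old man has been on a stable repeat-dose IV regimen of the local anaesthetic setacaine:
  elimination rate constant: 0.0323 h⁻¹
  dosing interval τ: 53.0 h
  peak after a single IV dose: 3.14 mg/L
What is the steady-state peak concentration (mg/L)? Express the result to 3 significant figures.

3.83 mg/L

e^(−kτ) = e^(−0.03230 × 53.0) = 0.1805
Accumulation ratio R = 1 / (1 − e^(−kτ)) = 1 / (1 − 0.1805) = 1.220
Steady-state peak = C₀ × R = 3.14 × 1.220 = 3.831 mg/L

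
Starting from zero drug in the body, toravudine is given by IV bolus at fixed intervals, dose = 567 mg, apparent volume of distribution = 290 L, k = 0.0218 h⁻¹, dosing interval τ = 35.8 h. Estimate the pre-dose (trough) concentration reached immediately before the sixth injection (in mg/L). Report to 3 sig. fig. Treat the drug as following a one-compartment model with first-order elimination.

1.62 mg/L

C₀ per dose = Dose / Vd = 567 / 290 = 1.955 mg/L
Fraction remaining after one interval: r = e^(−kτ) = e^(−0.02180 × 35.8) = 0.4582
Before dose 6, 5 doses have been given (aged 1τ, 2τ, 3τ, 4τ, 5τ).
C_trough = C₀ × (r + r² + … + r^5) = C₀ × r(1−r^5)/(1−r)
        = 1.955 × 0.4582 × (1 − 0.02020) / (1 − 0.4582) = 1.620 mg/L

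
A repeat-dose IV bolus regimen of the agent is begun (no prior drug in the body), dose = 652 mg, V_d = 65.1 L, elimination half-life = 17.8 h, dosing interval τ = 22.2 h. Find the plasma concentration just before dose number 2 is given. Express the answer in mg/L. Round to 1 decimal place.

4.2 mg/L

C₀ per dose = Dose / Vd = 652 / 65.1 = 10.02 mg/L
k = ln2 / t½ = 0.693147 / 17.8 = 0.03894 h⁻¹
Fraction remaining after one interval: r = e^(−kτ) = e^(−0.03894 × 22.2) = 0.4213
Before dose 2, 1 dose has been given (aged 1τ).
C_trough = C₀ × r = 10.02 × 0.4213 = 4.221 mg/L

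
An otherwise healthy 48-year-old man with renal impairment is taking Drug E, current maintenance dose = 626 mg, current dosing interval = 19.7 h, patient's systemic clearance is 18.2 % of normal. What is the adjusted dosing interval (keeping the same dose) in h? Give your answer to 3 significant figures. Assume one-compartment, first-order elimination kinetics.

108 h

To keep the same average steady-state level, dosing rate must scale with clearance.
CL ratio = 18.2 / 100 = 0.1820
New interval (same dose) = 19.7 / 0.1820 = 108.2 h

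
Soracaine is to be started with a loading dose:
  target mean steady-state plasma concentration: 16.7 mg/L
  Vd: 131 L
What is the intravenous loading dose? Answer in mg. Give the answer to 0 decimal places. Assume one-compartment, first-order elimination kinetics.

LD = Css × Vd = 16.7 × 131 = 2188 mg

2188 mg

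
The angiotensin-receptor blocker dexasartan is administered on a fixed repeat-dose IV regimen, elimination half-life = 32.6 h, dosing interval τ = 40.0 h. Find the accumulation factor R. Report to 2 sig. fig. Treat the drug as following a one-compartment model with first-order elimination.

1.7

k = ln2 / t½ = 0.693147 / 32.6 = 0.02126 h⁻¹
e^(−kτ) = e^(−0.02126 × 40.0) = 0.4272
Accumulation ratio R = 1 / (1 − e^(−kτ)) = 1 / (1 − 0.4272) = 1.746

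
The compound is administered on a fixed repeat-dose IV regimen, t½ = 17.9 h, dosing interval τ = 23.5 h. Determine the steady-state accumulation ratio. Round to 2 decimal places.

k = ln2 / t½ = 0.693147 / 17.9 = 0.03872 h⁻¹
e^(−kτ) = e^(−0.03872 × 23.5) = 0.4026
Accumulation ratio R = 1 / (1 − e^(−kτ)) = 1 / (1 − 0.4026) = 1.674

1.67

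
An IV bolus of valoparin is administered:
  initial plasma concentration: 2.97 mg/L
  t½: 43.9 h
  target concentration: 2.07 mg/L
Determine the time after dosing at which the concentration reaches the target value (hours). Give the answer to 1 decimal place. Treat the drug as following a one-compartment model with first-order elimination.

k = ln2 / t½ = 0.693147 / 43.9 = 0.01579 h⁻¹
t = ln(C₀ / C) / k = ln(2.970 / 2.07) / 0.01579
  = ln(1.435) / 0.01579 = 0.3612 / 0.01579 = 22.88 h

22.9 h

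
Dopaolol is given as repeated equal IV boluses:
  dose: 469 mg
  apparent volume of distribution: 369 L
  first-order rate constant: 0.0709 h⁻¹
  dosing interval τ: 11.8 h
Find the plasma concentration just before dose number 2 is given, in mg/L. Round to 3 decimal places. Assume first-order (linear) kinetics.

C₀ per dose = Dose / Vd = 469 / 369 = 1.271 mg/L
Fraction remaining after one interval: r = e^(−kτ) = e^(−0.07090 × 11.8) = 0.4332
Before dose 2, 1 dose has been given (aged 1τ).
C_trough = C₀ × r = 1.271 × 0.4332 = 0.5506 mg/L

0.551 mg/L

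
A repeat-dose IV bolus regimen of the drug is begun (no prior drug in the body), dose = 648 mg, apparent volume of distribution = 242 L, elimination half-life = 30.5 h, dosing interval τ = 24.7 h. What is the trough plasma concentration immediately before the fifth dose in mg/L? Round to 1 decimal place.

C₀ per dose = Dose / Vd = 648 / 242 = 2.678 mg/L
k = ln2 / t½ = 0.693147 / 30.5 = 0.02273 h⁻¹
Fraction remaining after one interval: r = e^(−kτ) = e^(−0.02273 × 24.7) = 0.5704
Before dose 5, 4 doses have been given (aged 1τ, 2τ, 3τ, 4τ).
C_trough = C₀ × (r + r² + … + r^4) = C₀ × r(1−r^4)/(1−r)
        = 2.678 × 0.5704 × (1 − 0.1059) / (1 − 0.5704) = 3.179 mg/L

3.2 mg/L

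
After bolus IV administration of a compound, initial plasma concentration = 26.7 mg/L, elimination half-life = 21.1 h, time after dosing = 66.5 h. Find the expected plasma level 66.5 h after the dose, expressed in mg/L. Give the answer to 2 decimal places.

3.00 mg/L

k = ln2 / t½ = 0.693147 / 21.1 = 0.03285 h⁻¹
C = C₀ · e^(−k·t) = 26.70 × e^(−0.03285 × 66.5)
  = 26.70 × 0.1125 = 3.004 mg/L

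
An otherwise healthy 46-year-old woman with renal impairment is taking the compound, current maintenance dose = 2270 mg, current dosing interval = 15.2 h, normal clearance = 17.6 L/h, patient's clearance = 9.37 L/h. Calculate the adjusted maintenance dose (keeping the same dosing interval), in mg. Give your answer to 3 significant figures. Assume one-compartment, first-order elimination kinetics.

To keep the same average steady-state level, dosing rate must scale with clearance.
CL ratio = 9.37 / 17.6 = 0.5324
New dose (same interval) = 2270 × 0.5324 = 1209 mg

1210 mg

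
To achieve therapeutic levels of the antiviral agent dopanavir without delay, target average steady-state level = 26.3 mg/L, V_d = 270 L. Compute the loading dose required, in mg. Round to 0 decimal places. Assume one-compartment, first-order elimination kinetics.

7101 mg

LD = Css × Vd = 26.3 × 270 = 7101 mg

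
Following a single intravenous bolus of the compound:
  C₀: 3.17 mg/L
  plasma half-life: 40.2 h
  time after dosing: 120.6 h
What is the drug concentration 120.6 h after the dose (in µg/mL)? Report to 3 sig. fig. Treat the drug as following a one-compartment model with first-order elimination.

0.396 µg/mL

k = ln2 / t½ = 0.693147 / 40.2 = 0.01724 h⁻¹
t / t½ = 120.6 / 40.2 = 3 half-lives
C = C₀ × (1/2)^3 = 3.170 × 0.1250 = 0.3963 mg/L
(0.3963 mg/L = 0.3963 µg/mL)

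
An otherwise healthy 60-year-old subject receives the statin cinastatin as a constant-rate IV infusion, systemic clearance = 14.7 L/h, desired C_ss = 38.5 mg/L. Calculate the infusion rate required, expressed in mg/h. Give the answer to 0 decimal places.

566 mg/h

At steady state, infusion rate R₀ = Css × CL = 38.5 × 14.70 = 566.0 mg/h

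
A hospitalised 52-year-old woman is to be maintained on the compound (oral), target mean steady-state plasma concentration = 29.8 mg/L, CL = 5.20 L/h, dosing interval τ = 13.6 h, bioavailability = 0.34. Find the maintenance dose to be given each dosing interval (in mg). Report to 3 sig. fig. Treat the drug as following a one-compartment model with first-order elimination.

At steady state, F × (Dose/τ) = Css × CL.
Dose = Css × CL × τ / F = 29.8 × 5.200 × 13.6 / 0.34 = 6198 mg

6200 mg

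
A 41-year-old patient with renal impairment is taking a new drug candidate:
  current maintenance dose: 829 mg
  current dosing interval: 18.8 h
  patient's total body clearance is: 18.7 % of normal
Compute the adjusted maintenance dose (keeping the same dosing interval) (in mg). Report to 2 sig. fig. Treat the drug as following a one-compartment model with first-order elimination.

160 mg

To keep the same average steady-state level, dosing rate must scale with clearance.
CL ratio = 18.7 / 100 = 0.1870
New dose (same interval) = 829 × 0.1870 = 155.0 mg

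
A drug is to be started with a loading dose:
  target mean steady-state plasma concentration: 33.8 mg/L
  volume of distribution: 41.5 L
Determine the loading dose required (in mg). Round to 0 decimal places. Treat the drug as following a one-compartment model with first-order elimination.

LD = Css × Vd = 33.8 × 41.5 = 1403 mg

1403 mg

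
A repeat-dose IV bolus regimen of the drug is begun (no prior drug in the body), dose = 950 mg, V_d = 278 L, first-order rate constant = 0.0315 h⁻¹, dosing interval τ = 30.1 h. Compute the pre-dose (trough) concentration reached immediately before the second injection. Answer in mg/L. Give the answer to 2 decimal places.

1.32 mg/L

C₀ per dose = Dose / Vd = 950 / 278 = 3.417 mg/L
Fraction remaining after one interval: r = e^(−kτ) = e^(−0.03150 × 30.1) = 0.3875
Before dose 2, 1 dose has been given (aged 1τ).
C_trough = C₀ × r = 3.417 × 0.3875 = 1.324 mg/L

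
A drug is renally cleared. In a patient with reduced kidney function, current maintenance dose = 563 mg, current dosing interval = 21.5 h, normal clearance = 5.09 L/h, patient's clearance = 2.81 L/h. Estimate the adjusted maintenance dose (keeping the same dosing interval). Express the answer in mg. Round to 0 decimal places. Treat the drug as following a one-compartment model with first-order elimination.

To keep the same average steady-state level, dosing rate must scale with clearance.
CL ratio = 2.81 / 5.09 = 0.5521
New dose (same interval) = 563 × 0.5521 = 310.8 mg

311 mg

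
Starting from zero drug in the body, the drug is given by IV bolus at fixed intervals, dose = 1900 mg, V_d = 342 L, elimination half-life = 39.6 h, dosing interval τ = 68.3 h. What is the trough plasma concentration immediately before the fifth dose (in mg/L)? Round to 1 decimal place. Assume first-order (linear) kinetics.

C₀ per dose = Dose / Vd = 1900 / 342 = 5.556 mg/L
k = ln2 / t½ = 0.693147 / 39.6 = 0.01750 h⁻¹
Fraction remaining after one interval: r = e^(−kτ) = e^(−0.01750 × 68.3) = 0.3026
Before dose 5, 4 doses have been given (aged 1τ, 2τ, 3τ, 4τ).
C_trough = C₀ × (r + r² + … + r^4) = C₀ × r(1−r^4)/(1−r)
        = 5.556 × 0.3026 × (1 − 0.008384) / (1 − 0.3026) = 2.391 mg/L

2.4 mg/L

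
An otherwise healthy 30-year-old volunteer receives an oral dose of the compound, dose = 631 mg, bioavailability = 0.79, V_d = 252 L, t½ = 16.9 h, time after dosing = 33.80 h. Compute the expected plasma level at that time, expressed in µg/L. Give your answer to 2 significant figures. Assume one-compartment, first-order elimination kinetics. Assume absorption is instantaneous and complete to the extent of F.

Amount reaching circulation = F × Dose = 0.79 × 631.0 = 498.5 mg
C₀ = F·Dose / Vd = 498.5 / 252 = 1.978 mg/L
k = ln2 / t½ = 0.693147 / 16.9 = 0.04101 h⁻¹
t / t½ = 33.80 / 16.9 = 2 half-lives
C = C₀ × (1/2)^2 = 1.978 × 0.2500 = 0.4945 mg/L
Convert: 0.4945 mg/L × 1000 = 494.5 µg/L

490 µg/L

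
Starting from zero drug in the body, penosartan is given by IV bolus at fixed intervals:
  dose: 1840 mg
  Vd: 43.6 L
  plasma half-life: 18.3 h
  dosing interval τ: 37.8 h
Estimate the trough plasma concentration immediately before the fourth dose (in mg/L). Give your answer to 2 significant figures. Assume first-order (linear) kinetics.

13 mg/L

C₀ per dose = Dose / Vd = 1840 / 43.6 = 42.20 mg/L
k = ln2 / t½ = 0.693147 / 18.3 = 0.03788 h⁻¹
Fraction remaining after one interval: r = e^(−kτ) = e^(−0.03788 × 37.8) = 0.2389
Before dose 4, 3 doses have been given (aged 1τ, 2τ, 3τ).
C_trough = C₀ × (r + r² + … + r^3) = C₀ × r(1−r^3)/(1−r)
        = 42.20 × 0.2389 × (1 − 0.01363) / (1 − 0.2389) = 13.07 mg/L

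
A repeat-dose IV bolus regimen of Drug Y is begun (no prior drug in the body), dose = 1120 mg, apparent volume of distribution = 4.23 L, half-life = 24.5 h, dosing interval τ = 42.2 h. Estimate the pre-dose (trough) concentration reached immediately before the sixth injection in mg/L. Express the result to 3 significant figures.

C₀ per dose = Dose / Vd = 1120 / 4.23 = 264.8 mg/L
k = ln2 / t½ = 0.693147 / 24.5 = 0.02829 h⁻¹
Fraction remaining after one interval: r = e^(−kτ) = e^(−0.02829 × 42.2) = 0.3031
Before dose 6, 5 doses have been given (aged 1τ, 2τ, 3τ, 4τ, 5τ).
C_trough = C₀ × (r + r² + … + r^5) = C₀ × r(1−r^5)/(1−r)
        = 264.8 × 0.3031 × (1 − 0.002558) / (1 − 0.3031) = 114.9 mg/L

115 mg/L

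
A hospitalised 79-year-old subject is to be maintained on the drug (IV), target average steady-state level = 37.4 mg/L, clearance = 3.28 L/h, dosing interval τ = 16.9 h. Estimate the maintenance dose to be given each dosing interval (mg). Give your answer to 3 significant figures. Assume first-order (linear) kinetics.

2070 mg

At steady state, Dose/τ = Css × CL.
Dose = Css × CL × τ = 37.4 × 3.280 × 16.9 = 2073 mg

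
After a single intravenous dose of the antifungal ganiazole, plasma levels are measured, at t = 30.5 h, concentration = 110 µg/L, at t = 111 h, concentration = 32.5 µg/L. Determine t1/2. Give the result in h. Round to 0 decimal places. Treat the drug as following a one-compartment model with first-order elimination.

k = ln(C₁/C₂) / (t₂ − t₁) = ln(110/32.5) / (111 − 30.5)
  = 1.219 / 80.50 = 0.01514 h⁻¹
t½ = ln2 / k = 0.693147 / 0.01514 = 45.78 h

46 h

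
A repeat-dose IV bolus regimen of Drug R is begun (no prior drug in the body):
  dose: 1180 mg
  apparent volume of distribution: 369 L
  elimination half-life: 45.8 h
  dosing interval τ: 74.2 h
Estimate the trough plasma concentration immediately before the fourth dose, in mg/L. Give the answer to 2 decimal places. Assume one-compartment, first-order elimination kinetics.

1.49 mg/L

C₀ per dose = Dose / Vd = 1180 / 369 = 3.198 mg/L
k = ln2 / t½ = 0.693147 / 45.8 = 0.01513 h⁻¹
Fraction remaining after one interval: r = e^(−kτ) = e^(−0.01513 × 74.2) = 0.3254
Before dose 4, 3 doses have been given (aged 1τ, 2τ, 3τ).
C_trough = C₀ × (r + r² + … + r^3) = C₀ × r(1−r^3)/(1−r)
        = 3.198 × 0.3254 × (1 − 0.03446) / (1 − 0.3254) = 1.489 mg/L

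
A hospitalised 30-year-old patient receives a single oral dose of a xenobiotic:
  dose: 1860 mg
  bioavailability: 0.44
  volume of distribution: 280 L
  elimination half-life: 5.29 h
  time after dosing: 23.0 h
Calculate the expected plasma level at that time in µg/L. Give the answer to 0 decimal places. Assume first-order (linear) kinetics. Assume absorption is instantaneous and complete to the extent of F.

144 µg/L

Amount reaching circulation = F × Dose = 0.44 × 1860 = 818.4 mg
C₀ = F·Dose / Vd = 818.4 / 280 = 2.923 mg/L
k = ln2 / t½ = 0.693147 / 5.29 = 0.1310 h⁻¹
C = C₀ · e^(−k·t) = 2.923 × e^(−0.1310 × 23.0)
  = 2.923 × 0.04914 = 0.1436 mg/L
Convert: 0.1436 mg/L × 1000 = 143.6 µg/L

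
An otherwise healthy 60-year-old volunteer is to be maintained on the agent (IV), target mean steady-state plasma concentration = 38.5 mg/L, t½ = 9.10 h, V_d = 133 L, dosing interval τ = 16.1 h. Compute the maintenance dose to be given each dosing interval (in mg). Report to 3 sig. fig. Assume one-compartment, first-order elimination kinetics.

6280 mg

k = ln2 / t½ = 0.693147 / 9.10 = 0.07617 h⁻¹
CL = k × Vd = 0.07617 × 133 = 10.13 L/h
At steady state, Dose/τ = Css × CL.
Dose = Css × CL × τ = 38.5 × 10.13 × 16.1 = 6279 mg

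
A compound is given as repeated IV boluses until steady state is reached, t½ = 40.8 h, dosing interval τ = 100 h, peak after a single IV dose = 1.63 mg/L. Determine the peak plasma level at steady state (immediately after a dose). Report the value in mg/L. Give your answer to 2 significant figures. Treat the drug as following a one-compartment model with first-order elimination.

k = ln2 / t½ = 0.693147 / 40.8 = 0.01699 h⁻¹
e^(−kτ) = e^(−0.01699 × 100) = 0.1829
Accumulation ratio R = 1 / (1 − e^(−kτ)) = 1 / (1 − 0.1829) = 1.224
Steady-state peak = C₀ × R = 1.63 × 1.224 = 1.995 mg/L

2.0 mg/L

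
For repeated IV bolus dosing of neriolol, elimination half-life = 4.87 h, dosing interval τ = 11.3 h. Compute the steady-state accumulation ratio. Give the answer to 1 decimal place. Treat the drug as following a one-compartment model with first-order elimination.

1.3

k = ln2 / t½ = 0.693147 / 4.87 = 0.1423 h⁻¹
e^(−kτ) = e^(−0.1423 × 11.3) = 0.2003
Accumulation ratio R = 1 / (1 − e^(−kτ)) = 1 / (1 − 0.2003) = 1.250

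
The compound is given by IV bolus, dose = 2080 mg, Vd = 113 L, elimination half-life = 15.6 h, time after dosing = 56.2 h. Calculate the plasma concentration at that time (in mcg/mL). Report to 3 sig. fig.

C₀ = Dose / Vd = 2080 / 113 = 18.41 mg/L
k = ln2 / t½ = 0.693147 / 15.6 = 0.04443 h⁻¹
C = C₀ · e^(−k·t) = 18.41 × e^(−0.04443 × 56.2)
  = 18.41 × 0.08233 = 1.516 mg/L
(1.516 mg/L = 1.516 mcg/mL)

1.52 mcg/mL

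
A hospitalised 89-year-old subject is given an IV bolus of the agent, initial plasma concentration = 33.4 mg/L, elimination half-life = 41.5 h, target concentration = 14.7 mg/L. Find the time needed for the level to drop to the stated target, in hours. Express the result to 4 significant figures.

49.14 h

k = ln2 / t½ = 0.693147 / 41.5 = 0.01670 h⁻¹
t = ln(C₀ / C) / k = ln(33.40 / 14.7) / 0.01670
  = ln(2.272) / 0.01670 = 0.8207 / 0.01670 = 49.14 h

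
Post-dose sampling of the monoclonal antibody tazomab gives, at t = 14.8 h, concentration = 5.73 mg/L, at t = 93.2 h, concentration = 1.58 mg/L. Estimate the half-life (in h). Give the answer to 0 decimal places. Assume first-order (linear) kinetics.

42 h

k = ln(C₁/C₂) / (t₂ − t₁) = ln(5.73/1.58) / (93.2 − 14.8)
  = 1.288 / 78.40 = 0.01643 h⁻¹
t½ = ln2 / k = 0.693147 / 0.01643 = 42.19 h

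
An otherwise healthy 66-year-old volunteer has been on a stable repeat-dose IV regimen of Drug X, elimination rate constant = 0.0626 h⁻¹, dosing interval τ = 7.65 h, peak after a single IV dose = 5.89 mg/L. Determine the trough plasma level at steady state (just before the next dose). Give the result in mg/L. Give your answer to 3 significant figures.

9.59 mg/L

e^(−kτ) = e^(−0.06260 × 7.65) = 0.6195
Accumulation ratio R = 1 / (1 − e^(−kτ)) = 1 / (1 − 0.6195) = 2.628
Steady-state trough = C₀ × R × e^(−kτ) = 5.89 × 2.628 × 0.6195 = 9.589 mg/L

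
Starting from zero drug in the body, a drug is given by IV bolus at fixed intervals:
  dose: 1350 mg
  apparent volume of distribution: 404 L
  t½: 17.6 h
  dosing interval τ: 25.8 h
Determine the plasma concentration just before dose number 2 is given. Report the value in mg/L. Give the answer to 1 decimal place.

C₀ per dose = Dose / Vd = 1350 / 404 = 3.342 mg/L
k = ln2 / t½ = 0.693147 / 17.6 = 0.03938 h⁻¹
Fraction remaining after one interval: r = e^(−kτ) = e^(−0.03938 × 25.8) = 0.3620
Before dose 2, 1 dose has been given (aged 1τ).
C_trough = C₀ × r = 3.342 × 0.3620 = 1.210 mg/L

1.2 mg/L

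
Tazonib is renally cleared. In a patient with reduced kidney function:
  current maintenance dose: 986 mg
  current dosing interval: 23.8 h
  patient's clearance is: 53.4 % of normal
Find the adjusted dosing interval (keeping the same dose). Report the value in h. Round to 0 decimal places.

To keep the same average steady-state level, dosing rate must scale with clearance.
CL ratio = 53.4 / 100 = 0.5340
New interval (same dose) = 23.8 / 0.5340 = 44.57 h

45 h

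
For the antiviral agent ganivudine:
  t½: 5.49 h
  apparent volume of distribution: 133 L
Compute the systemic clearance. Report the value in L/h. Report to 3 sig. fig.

16.8 L/h

k = ln2 / t½ = 0.693147 / 5.49 = 0.1263 h⁻¹
CL = k × Vd = 0.1263 × 133 = 16.80 L/h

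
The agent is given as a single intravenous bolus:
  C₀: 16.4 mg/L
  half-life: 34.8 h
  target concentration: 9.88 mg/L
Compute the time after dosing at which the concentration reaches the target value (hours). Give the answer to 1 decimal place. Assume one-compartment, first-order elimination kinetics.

25.4 h

k = ln2 / t½ = 0.693147 / 34.8 = 0.01992 h⁻¹
t = ln(C₀ / C) / k = ln(16.40 / 9.88) / 0.01992
  = ln(1.660) / 0.01992 = 0.5068 / 0.01992 = 25.44 h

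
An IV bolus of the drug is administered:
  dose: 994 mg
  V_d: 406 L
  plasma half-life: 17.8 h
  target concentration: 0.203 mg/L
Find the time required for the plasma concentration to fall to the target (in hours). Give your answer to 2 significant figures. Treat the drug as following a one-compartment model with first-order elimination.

C₀ = Dose / Vd = 994.0 / 406 = 2.448 mg/L
k = ln2 / t½ = 0.693147 / 17.8 = 0.03894 h⁻¹
t = ln(C₀ / C) / k = ln(2.448 / 0.203) / 0.03894
  = ln(12.06) / 0.03894 = 2.490 / 0.03894 = 63.94 h

64 h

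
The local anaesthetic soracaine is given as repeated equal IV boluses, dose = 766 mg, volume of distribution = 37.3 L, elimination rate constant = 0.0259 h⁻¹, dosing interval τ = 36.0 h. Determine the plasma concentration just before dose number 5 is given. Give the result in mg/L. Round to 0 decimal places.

13 mg/L

C₀ per dose = Dose / Vd = 766 / 37.3 = 20.54 mg/L
Fraction remaining after one interval: r = e^(−kτ) = e^(−0.02590 × 36.0) = 0.3936
Before dose 5, 4 doses have been given (aged 1τ, 2τ, 3τ, 4τ).
C_trough = C₀ × (r + r² + … + r^4) = C₀ × r(1−r^4)/(1−r)
        = 20.54 × 0.3936 × (1 − 0.02400) / (1 − 0.3936) = 13.01 mg/L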